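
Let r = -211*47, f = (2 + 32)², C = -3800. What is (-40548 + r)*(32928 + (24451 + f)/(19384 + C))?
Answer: -25897404584935/15584 ≈ -1.6618e+9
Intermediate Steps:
f = 1156 (f = 34² = 1156)
r = -9917
(-40548 + r)*(32928 + (24451 + f)/(19384 + C)) = (-40548 - 9917)*(32928 + (24451 + 1156)/(19384 - 3800)) = -50465*(32928 + 25607/15584) = -50465*513175559/15584 = -25897404584935/15584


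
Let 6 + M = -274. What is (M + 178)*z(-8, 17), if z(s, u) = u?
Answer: -1734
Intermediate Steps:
M = -280 (M = -6 - 274 = -280)
(M + 178)*z(-8, 17) = (-280 + 178)*17 = -102*17 = -1734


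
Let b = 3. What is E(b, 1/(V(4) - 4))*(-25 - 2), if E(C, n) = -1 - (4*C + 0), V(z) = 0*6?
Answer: 351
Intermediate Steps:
V(z) = 0
E(C, n) = -1 - 4*C
E(b, 1/(V(4) - 4))*(-25 - 2) = (-1 - 4*3)*(-25 - 2) = (-1 - 12)*(-27) = -13*(-27) = 351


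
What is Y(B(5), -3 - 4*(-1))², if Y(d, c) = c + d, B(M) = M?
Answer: 36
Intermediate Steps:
Y(B(5), -3 - 4*(-1))² = ((-3 - 4*(-1)) + 5)² = ((-3 + 4) + 5)² = (1 + 5)² = 6² = 36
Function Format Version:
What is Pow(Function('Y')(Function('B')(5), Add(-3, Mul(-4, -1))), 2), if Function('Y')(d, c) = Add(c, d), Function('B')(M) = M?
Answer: 36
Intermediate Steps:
Pow(Function('Y')(Function('B')(5), Add(-3, Mul(-4, -1))), 2) = Pow(Add(Add(-3, Mul(-4, -1)), 5), 2) = Pow(Add(Add(-3, 4), 5), 2) = Pow(Add(1, 5), 2) = Pow(6, 2) = 36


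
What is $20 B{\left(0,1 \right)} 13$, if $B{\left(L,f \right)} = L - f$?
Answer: $-260$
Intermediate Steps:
$20 B{\left(0,1 \right)} 13 = 20 \left(0 - 1\right) 13 = 20 \left(-1\right) 13 = \left(-20\right) 13 = -260$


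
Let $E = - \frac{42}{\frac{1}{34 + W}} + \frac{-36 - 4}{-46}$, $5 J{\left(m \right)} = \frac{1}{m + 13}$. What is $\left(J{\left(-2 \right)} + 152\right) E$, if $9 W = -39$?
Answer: $- \frac{239442318}{1265} \approx -1.8928 \cdot 10^{5}$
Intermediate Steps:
$W = - \frac{13}{3}$ ($W = \frac{1}{9} \left(-39\right) = - \frac{13}{3} \approx -4.3333$)
$J{\left(m \right)} = \frac{1}{5 \left(13 + m\right)}$ ($J{\left(m \right)} = \frac{1}{5 \left(m + 13\right)} = \frac{1}{5 \left(13 + m\right)}$)
$E = - \frac{28638}{23}$ ($E = - \frac{42}{\frac{1}{34 - \frac{13}{3}}} + \frac{-36 - 4}{-46} = - \frac{42}{\frac{1}{\frac{89}{3}}} - - \frac{20}{23} = - \frac{42}{\frac{3}{89}} + \frac{20}{23} = \left(-42\right) \frac{89}{3} + \frac{20}{23} = -1246 + \frac{20}{23} = - \frac{28638}{23} \approx -1245.1$)
$\left(J{\left(-2 \right)} + 152\right) E = \left(\frac{1}{5 \left(13 - 2\right)} + 152\right) \left(- \frac{28638}{23}\right) = \left(\frac{1}{5 \cdot 11} + 152\right) \left(- \frac{28638}{23}\right) = \left(\frac{1}{5} \cdot \frac{1}{11} + 152\right) \left(- \frac{28638}{23}\right) = \left(\frac{1}{55} + 152\right) \left(- \frac{28638}{23}\right) = \frac{8361}{55} \left(- \frac{28638}{23}\right) = - \frac{239442318}{1265}$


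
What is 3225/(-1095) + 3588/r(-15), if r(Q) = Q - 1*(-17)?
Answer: 130747/73 ≈ 1791.1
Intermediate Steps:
r(Q) = 17 + Q (r(Q) = Q + 17 = 17 + Q)
3225/(-1095) + 3588/r(-15) = 3225/(-1095) + 3588/(17 - 15) = 3225*(-1/1095) + 3588/2 = -215/73 + 3588*(½) = -215/73 + 1794 = 130747/73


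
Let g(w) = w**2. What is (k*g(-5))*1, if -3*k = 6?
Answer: -50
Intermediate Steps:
k = -2 (k = -1/3*6 = -2)
(k*g(-5))*1 = -2*(-5)**2*1 = -2*25*1 = -50*1 = -50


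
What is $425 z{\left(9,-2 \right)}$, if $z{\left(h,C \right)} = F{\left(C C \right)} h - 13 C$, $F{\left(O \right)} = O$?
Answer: $26350$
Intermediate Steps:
$z{\left(h,C \right)} = - 13 C + h C^{2}$ ($z{\left(h,C \right)} = C C h - 13 C = C^{2} h - 13 C = h C^{2} - 13 C = - 13 C + h C^{2}$)
$425 z{\left(9,-2 \right)} = 425 \left(- 2 \left(-13 - 18\right)\right) = 425 \left(\left(-2\right) \left(-31\right)\right) = 425 \cdot 62 = 26350$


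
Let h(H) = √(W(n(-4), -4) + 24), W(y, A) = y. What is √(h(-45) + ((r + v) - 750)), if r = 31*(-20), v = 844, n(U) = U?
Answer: √(-526 + 2*√5) ≈ 22.837*I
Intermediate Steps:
r = -620
h(H) = 2*√5 (h(H) = √(-4 + 24) = √20 = 2*√5)
√(h(-45) + ((r + v) - 750)) = √(2*√5 + ((-620 + 844) - 750)) = √(2*√5 + (224 - 750)) = √(2*√5 - 526) = √(-526 + 2*√5)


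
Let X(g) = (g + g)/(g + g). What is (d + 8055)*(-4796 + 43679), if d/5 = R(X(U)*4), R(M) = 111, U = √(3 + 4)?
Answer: 334782630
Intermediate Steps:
U = √7 ≈ 2.6458
X(g) = 1 (X(g) = (2*g)/((2*g)) = (2*g)*(1/(2*g)) = 1)
d = 555 (d = 5*111 = 555)
(d + 8055)*(-4796 + 43679) = (555 + 8055)*(-4796 + 43679) = 8610*38883 = 334782630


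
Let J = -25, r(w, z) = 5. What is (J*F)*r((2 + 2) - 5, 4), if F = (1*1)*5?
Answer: -625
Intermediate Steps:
F = 5 (F = 1*5 = 5)
(J*F)*r((2 + 2) - 5, 4) = -25*5*5 = -125*5 = -625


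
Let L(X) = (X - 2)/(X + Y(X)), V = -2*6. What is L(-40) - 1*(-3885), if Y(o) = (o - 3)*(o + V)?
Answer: 1421903/366 ≈ 3885.0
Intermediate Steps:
V = -12
Y(o) = (-12 + o)*(-3 + o) (Y(o) = (o - 3)*(o - 12) = (-3 + o)*(-12 + o) = (-12 + o)*(-3 + o))
L(X) = (-2 + X)/(36 + X**2 - 14*X) (L(X) = (X - 2)/(X + (36 + X**2 - 15*X)) = (-2 + X)/(36 + X**2 - 14*X))
L(-40) - 1*(-3885) = (-2 - 40)/(36 + (-40)**2 - 14*(-40)) - 1*(-3885) = -42/(36 + 1600 + 560) + 3885 = -42/2196 + 3885 = (1/2196)*(-42) + 3885 = -7/366 + 3885 = 1421903/366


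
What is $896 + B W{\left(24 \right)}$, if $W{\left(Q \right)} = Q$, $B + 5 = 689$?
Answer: $17312$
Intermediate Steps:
$B = 684$ ($B = -5 + 689 = 684$)
$896 + B W{\left(24 \right)} = 896 + 684 \cdot 24 = 896 + 16416 = 17312$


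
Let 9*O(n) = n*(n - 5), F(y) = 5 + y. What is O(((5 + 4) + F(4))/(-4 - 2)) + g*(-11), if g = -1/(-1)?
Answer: -25/3 ≈ -8.3333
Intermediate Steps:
g = 1 (g = -1*(-1) = 1)
O(n) = n*(-5 + n)/9 (O(n) = (n*(n - 5))/9 = (n*(-5 + n))/9 = n*(-5 + n)/9)
O(((5 + 4) + F(4))/(-4 - 2)) + g*(-11) = (((5 + 4) + (5 + 4))/(-4 - 2))*(-5 + ((5 + 4) + (5 + 4))/(-4 - 2))/9 + 1*(-11) = ((9 + 9)/(-6))*(-5 + (9 + 9)/(-6))/9 - 11 = (18*(-⅙))*(-5 + 18*(-⅙))/9 - 11 = (⅑)*(-3)*(-5 - 3) - 11 = (⅑)*(-3)*(-8) - 11 = 8/3 - 11 = -25/3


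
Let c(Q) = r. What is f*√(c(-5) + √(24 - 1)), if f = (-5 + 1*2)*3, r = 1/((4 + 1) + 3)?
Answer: -9*√(2 + 16*√23)/4 ≈ -19.965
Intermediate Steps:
r = ⅛ (r = 1/(5 + 3) = 1/8 = ⅛ ≈ 0.12500)
c(Q) = ⅛
f = -9 (f = (-5 + 2)*3 = -3*3 = -9)
f*√(c(-5) + √(24 - 1)) = -9*√(⅛ + √(24 - 1)) = -9*√(⅛ + √23)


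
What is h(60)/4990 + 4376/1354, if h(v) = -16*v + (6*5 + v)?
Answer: 1032913/337823 ≈ 3.0576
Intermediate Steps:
h(v) = 30 - 15*v (h(v) = -16*v + (30 + v) = 30 - 15*v)
h(60)/4990 + 4376/1354 = (30 - 15*60)/4990 + 4376/1354 = (30 - 900)*(1/4990) + 4376*(1/1354) = -870*1/4990 + 2188/677 = -87/499 + 2188/677 = 1032913/337823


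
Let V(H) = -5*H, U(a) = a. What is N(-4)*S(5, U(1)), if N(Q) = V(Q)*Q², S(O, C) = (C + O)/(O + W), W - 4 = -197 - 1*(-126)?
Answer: -960/31 ≈ -30.968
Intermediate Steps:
W = -67 (W = 4 + (-197 - 1*(-126)) = 4 + (-197 + 126) = 4 - 71 = -67)
S(O, C) = (C + O)/(-67 + O) (S(O, C) = (C + O)/(O - 67) = (C + O)/(-67 + O))
N(Q) = -5*Q³ (N(Q) = (-5*Q)*Q² = -5*Q³)
N(-4)*S(5, U(1)) = (-5*(-4)³)*((1 + 5)/(-67 + 5)) = (-5*(-64))*(6/(-62)) = 320*(-1/62*6) = 320*(-3/31) = -960/31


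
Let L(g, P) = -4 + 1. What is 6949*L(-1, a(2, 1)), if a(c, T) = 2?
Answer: -20847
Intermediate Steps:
L(g, P) = -3
6949*L(-1, a(2, 1)) = 6949*(-3) = -20847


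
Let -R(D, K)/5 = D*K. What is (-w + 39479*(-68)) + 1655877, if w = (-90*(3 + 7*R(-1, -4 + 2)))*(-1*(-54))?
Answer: -1354315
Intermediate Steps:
R(D, K) = -5*D*K
w = 325620 (w = (-90*(3 + 7*(-5*(-1)*(-4 + 2))))*(-1*(-54)) = -90*(3 + 7*(-5*(-1)*(-2)))*54 = -90*(3 + 7*(-10))*54 = -90*(3 - 70)*54 = -90*(-67)*54 = 6030*54 = 325620)
(-w + 39479*(-68)) + 1655877 = (-1*325620 + 39479*(-68)) + 1655877 = (-325620 - 2684572) + 1655877 = -3010192 + 1655877 = -1354315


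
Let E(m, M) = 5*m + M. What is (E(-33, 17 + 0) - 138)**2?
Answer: 81796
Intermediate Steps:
E(m, M) = M + 5*m
(E(-33, 17 + 0) - 138)**2 = (((17 + 0) + 5*(-33)) - 138)**2 = ((17 - 165) - 138)**2 = (-148 - 138)**2 = (-286)**2 = 81796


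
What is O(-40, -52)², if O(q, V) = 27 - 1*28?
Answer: 1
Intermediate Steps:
O(q, V) = -1 (O(q, V) = 27 - 28 = -1)
O(-40, -52)² = (-1)² = 1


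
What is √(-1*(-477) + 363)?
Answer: 2*√210 ≈ 28.983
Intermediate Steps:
√(-1*(-477) + 363) = √(477 + 363) = √840 = 2*√210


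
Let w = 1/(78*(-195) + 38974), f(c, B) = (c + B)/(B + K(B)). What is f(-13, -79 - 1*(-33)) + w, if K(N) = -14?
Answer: 175267/178230 ≈ 0.98338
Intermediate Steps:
f(c, B) = (B + c)/(-14 + B) (f(c, B) = (c + B)/(B - 14) = (B + c)/(-14 + B))
w = 1/23764 (w = 1/(-15210 + 38974) = 1/23764 ≈ 4.2080e-5)
f(-13, -79 - 1*(-33)) + w = ((-79 - 1*(-33)) - 13)/(-14 + (-79 - 1*(-33))) + 1/23764 = ((-79 + 33) - 13)/(-14 + (-79 + 33)) + 1/23764 = (-46 - 13)/(-14 - 46) + 1/23764 = -59/(-60) + 1/23764 = -1/60*(-59) + 1/23764 = 59/60 + 1/23764 = 175267/178230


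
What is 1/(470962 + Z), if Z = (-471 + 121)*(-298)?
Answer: 1/575262 ≈ 1.7383e-6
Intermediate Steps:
Z = 104300 (Z = -350*(-298) = 104300)
1/(470962 + Z) = 1/(470962 + 104300) = 1/575262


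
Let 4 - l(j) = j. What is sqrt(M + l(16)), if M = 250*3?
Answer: 3*sqrt(82) ≈ 27.166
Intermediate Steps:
l(j) = 4 - j
M = 750
sqrt(M + l(16)) = sqrt(750 + (4 - 1*16)) = sqrt(750 + (4 - 16)) = sqrt(750 - 12) = sqrt(738) = 3*sqrt(82)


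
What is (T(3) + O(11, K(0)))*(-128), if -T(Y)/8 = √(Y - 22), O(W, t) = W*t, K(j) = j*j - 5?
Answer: 7040 + 1024*I*√19 ≈ 7040.0 + 4463.5*I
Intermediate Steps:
K(j) = -5 + j² (K(j) = j² - 5 = -5 + j²)
T(Y) = -8*√(-22 + Y) (T(Y) = -8*√(Y - 22) = -8*√(-22 + Y))
(T(3) + O(11, K(0)))*(-128) = (-8*√(-22 + 3) + 11*(-5 + 0²))*(-128) = (-8*I*√19 + 11*(-5 + 0))*(-128) = (-8*I*√19 + 11*(-5))*(-128) = (-8*I*√19 - 55)*(-128) = (-55 - 8*I*√19)*(-128) = 7040 + 1024*I*√19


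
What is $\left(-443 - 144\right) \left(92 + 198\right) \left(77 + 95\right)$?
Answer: $-29279560$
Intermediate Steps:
$\left(-443 - 144\right) \left(92 + 198\right) \left(77 + 95\right) = - 587 \cdot 290 \cdot 172 = \left(-587\right) 49880 = -29279560$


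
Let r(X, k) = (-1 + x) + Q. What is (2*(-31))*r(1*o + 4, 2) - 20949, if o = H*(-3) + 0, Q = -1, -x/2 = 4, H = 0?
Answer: -20329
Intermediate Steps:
x = -8 (x = -2*4 = -8)
o = 0 (o = 0*(-3) + 0 = 0 + 0 = 0)
r(X, k) = -10 (r(X, k) = (-1 - 8) - 1 = -9 - 1 = -10)
(2*(-31))*r(1*o + 4, 2) - 20949 = (2*(-31))*(-10) - 20949 = -62*(-10) - 20949 = 620 - 20949 = -20329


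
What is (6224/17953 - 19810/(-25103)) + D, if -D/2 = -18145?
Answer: 1258113624624/34667243 ≈ 36291.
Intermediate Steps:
D = 36290 (D = -2*(-18145) = 36290)
(6224/17953 - 19810/(-25103)) + D = (6224/17953 - 19810/(-25103)) + 36290 = (6224*(1/17953) - 19810*(-1/25103)) + 36290 = (6224/17953 + 19810/25103) + 36290 = 39376154/34667243 + 36290 = 1258113624624/34667243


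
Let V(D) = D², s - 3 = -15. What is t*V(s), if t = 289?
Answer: 41616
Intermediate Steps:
s = -12 (s = 3 - 15 = -12)
t*V(s) = 289*(-12)² = 289*144 = 41616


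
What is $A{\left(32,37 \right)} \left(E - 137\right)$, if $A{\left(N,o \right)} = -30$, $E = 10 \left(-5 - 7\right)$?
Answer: $7710$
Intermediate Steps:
$E = -120$ ($E = 10 \left(-12\right) = -120$)
$A{\left(32,37 \right)} \left(E - 137\right) = - 30 \left(-120 - 137\right) = \left(-30\right) \left(-257\right) = 7710$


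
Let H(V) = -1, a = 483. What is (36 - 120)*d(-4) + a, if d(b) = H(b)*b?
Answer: 147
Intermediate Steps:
d(b) = -b
(36 - 120)*d(-4) + a = (36 - 120)*(-1*(-4)) + 483 = -84*4 + 483 = -336 + 483 = 147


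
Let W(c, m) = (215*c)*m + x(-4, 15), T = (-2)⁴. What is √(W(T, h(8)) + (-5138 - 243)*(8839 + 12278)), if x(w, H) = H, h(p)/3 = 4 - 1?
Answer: 3*I*√12622178 ≈ 10658.0*I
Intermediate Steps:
h(p) = 9 (h(p) = 3*(4 - 1) = 3*3 = 9)
T = 16
W(c, m) = 15 + 215*c*m (W(c, m) = (215*c)*m + 15 = 215*c*m + 15 = 15 + 215*c*m)
√(W(T, h(8)) + (-5138 - 243)*(8839 + 12278)) = √((15 + 215*16*9) + (-5138 - 243)*(8839 + 12278)) = √((15 + 30960) - 5381*21117) = √(30975 - 113630577) = √(-113599602) = 3*I*√12622178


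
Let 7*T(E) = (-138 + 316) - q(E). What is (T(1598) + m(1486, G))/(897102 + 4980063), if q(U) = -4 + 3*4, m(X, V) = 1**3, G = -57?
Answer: 59/13713385 ≈ 4.3024e-6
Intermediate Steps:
m(X, V) = 1
q(U) = 8 (q(U) = -4 + 12 = 8)
T(E) = 170/7 (T(E) = ((-138 + 316) - 1*8)/7 = (178 - 8)/7 = (1/7)*170 = 170/7)
(T(1598) + m(1486, G))/(897102 + 4980063) = (170/7 + 1)/(897102 + 4980063) = (177/7)/5877165 = (177/7)*(1/5877165) = 59/13713385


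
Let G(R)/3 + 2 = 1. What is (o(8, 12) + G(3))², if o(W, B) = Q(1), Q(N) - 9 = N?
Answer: 49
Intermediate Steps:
Q(N) = 9 + N
o(W, B) = 10 (o(W, B) = 9 + 1 = 10)
G(R) = -3 (G(R) = -6 + 3*1 = -6 + 3 = -3)
(o(8, 12) + G(3))² = (10 - 3)² = 7² = 49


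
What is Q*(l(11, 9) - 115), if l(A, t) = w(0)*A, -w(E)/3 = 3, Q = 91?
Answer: -19474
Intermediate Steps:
w(E) = -9 (w(E) = -3*3 = -9)
l(A, t) = -9*A
Q*(l(11, 9) - 115) = 91*(-9*11 - 115) = 91*(-99 - 115) = 91*(-214) = -19474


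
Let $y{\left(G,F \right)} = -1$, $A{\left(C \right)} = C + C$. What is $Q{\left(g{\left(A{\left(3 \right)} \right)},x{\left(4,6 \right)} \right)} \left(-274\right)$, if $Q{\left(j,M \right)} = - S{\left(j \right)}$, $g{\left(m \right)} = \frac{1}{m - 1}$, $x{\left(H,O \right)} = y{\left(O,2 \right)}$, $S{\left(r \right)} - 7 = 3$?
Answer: $2740$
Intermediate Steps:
$A{\left(C \right)} = 2 C$
$S{\left(r \right)} = 10$ ($S{\left(r \right)} = 7 + 3 = 10$)
$x{\left(H,O \right)} = -1$
$g{\left(m \right)} = \frac{1}{-1 + m}$
$Q{\left(j,M \right)} = -10$ ($Q{\left(j,M \right)} = \left(-1\right) 10 = -10$)
$Q{\left(g{\left(A{\left(3 \right)} \right)},x{\left(4,6 \right)} \right)} \left(-274\right) = \left(-10\right) \left(-274\right) = 2740$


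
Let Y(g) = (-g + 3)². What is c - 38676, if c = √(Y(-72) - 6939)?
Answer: -38676 + 3*I*√146 ≈ -38676.0 + 36.249*I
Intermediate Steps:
Y(g) = (3 - g)²
c = 3*I*√146 (c = √((-3 - 72)² - 6939) = √((-75)² - 6939) = √(5625 - 6939) = √(-1314) = 3*I*√146 ≈ 36.249*I)
c - 38676 = 3*I*√146 - 38676 = -38676 + 3*I*√146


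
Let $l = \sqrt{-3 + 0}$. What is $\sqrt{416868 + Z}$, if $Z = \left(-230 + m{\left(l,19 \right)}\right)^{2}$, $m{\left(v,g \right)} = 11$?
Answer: $\sqrt{464829} \approx 681.78$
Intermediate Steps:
$l = i \sqrt{3}$ ($l = \sqrt{-3} = i \sqrt{3} \approx 1.732 i$)
$Z = 47961$ ($Z = \left(-230 + 11\right)^{2} = \left(-219\right)^{2} = 47961$)
$\sqrt{416868 + Z} = \sqrt{416868 + 47961} = \sqrt{464829}$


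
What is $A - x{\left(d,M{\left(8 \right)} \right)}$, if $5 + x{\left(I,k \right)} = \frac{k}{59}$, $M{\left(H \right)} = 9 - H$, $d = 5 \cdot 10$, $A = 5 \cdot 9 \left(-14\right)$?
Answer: $- \frac{36876}{59} \approx -625.02$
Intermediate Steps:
$A = -630$ ($A = 45 \left(-14\right) = -630$)
$d = 50$
$x{\left(I,k \right)} = -5 + \frac{k}{59}$
$A - x{\left(d,M{\left(8 \right)} \right)} = -630 - \left(-5 + \frac{9 - 8}{59}\right) = -630 - \left(-5 + \frac{1}{59} \cdot 1\right) = -630 - \left(-5 + \frac{1}{59}\right) = -630 - - \frac{294}{59} = -630 + \frac{294}{59} = - \frac{36876}{59}$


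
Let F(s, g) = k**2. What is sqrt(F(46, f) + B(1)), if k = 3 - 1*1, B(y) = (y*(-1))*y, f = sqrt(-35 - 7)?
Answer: sqrt(3) ≈ 1.7320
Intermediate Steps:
f = I*sqrt(42) (f = sqrt(-42) = I*sqrt(42) ≈ 6.4807*I)
B(y) = -y**2 (B(y) = (-y)*y = -y**2)
k = 2 (k = 3 - 1 = 2)
F(s, g) = 4 (F(s, g) = 2**2 = 4)
sqrt(F(46, f) + B(1)) = sqrt(4 - 1*1**2) = sqrt(4 - 1*1) = sqrt(4 - 1) = sqrt(3)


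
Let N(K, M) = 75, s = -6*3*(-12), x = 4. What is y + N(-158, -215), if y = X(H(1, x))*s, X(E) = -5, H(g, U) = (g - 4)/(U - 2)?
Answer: -1005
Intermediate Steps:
H(g, U) = (-4 + g)/(-2 + U)
s = 216 (s = -18*(-12) = 216)
y = -1080 (y = -5*216 = -1080)
y + N(-158, -215) = -1080 + 75 = -1005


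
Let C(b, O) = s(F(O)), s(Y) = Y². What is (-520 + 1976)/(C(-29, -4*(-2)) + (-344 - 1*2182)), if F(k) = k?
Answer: -728/1231 ≈ -0.59139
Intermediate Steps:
C(b, O) = O²
(-520 + 1976)/(C(-29, -4*(-2)) + (-344 - 1*2182)) = (-520 + 1976)/((-4*(-2))² + (-344 - 1*2182)) = 1456/(8² + (-344 - 2182)) = 1456/(64 - 2526) = 1456/(-2462) = 1456*(-1/2462) = -728/1231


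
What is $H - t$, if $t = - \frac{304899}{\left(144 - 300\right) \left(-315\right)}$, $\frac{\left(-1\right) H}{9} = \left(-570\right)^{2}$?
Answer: $- \frac{6842379481}{2340} \approx -2.9241 \cdot 10^{6}$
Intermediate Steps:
$H = -2924100$ ($H = - 9 \left(-570\right)^{2} = \left(-9\right) 324900 = -2924100$)
$t = - \frac{14519}{2340}$ ($t = - \frac{304899}{\left(-156\right) \left(-315\right)} = - \frac{304899}{49140} = \left(-304899\right) \frac{1}{49140} = - \frac{14519}{2340} \approx -6.2047$)
$H - t = -2924100 - - \frac{14519}{2340} = -2924100 + \frac{14519}{2340} = - \frac{6842379481}{2340}$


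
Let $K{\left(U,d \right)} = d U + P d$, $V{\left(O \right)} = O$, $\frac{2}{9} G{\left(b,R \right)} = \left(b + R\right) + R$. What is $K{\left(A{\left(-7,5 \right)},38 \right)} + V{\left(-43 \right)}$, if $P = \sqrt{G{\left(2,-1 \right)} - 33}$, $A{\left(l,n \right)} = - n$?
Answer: $-233 + 38 i \sqrt{33} \approx -233.0 + 218.29 i$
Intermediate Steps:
$G{\left(b,R \right)} = 9 R + \frac{9 b}{2}$ ($G{\left(b,R \right)} = \frac{9 \left(\left(b + R\right) + R\right)}{2} = \frac{9 \left(\left(R + b\right) + R\right)}{2} = \frac{9 \left(b + 2 R\right)}{2} = 9 R + \frac{9 b}{2}$)
$P = i \sqrt{33}$ ($P = \sqrt{\left(9 \left(-1\right) + \frac{9}{2} \cdot 2\right) - 33} = \sqrt{\left(-9 + 9\right) - 33} = \sqrt{0 - 33} = \sqrt{-33} = i \sqrt{33} \approx 5.7446 i$)
$K{\left(U,d \right)} = U d + i d \sqrt{33}$ ($K{\left(U,d \right)} = d U + i \sqrt{33} d = U d + i d \sqrt{33}$)
$K{\left(A{\left(-7,5 \right)},38 \right)} + V{\left(-43 \right)} = 38 \left(\left(-1\right) 5 + i \sqrt{33}\right) - 43 = 38 \left(-5 + i \sqrt{33}\right) - 43 = \left(-190 + 38 i \sqrt{33}\right) - 43 = -233 + 38 i \sqrt{33}$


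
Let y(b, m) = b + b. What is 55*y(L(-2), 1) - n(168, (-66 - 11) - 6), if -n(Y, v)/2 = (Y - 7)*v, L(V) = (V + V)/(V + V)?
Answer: -26616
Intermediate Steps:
L(V) = 1 (L(V) = (2*V)/((2*V)) = (2*V)*(1/(2*V)) = 1)
y(b, m) = 2*b
n(Y, v) = -2*v*(-7 + Y) (n(Y, v) = -2*(Y - 7)*v = -2*(-7 + Y)*v = -2*v*(-7 + Y))
55*y(L(-2), 1) - n(168, (-66 - 11) - 6) = 55*(2*1) - 2*((-66 - 11) - 6)*(7 - 1*168) = 55*2 - 2*(-77 - 6)*(7 - 168) = 110 - 2*(-83)*(-161) = 110 - 1*26726 = 110 - 26726 = -26616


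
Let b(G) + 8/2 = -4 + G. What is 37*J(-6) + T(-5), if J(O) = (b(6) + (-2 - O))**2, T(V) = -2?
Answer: 146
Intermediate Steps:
b(G) = -8 + G (b(G) = -4 + (-4 + G) = -8 + G)
J(O) = (-4 - O)**2 (J(O) = ((-8 + 6) + (-2 - O))**2 = (-2 + (-2 - O))**2 = (-4 - O)**2)
37*J(-6) + T(-5) = 37*(4 - 6)**2 - 2 = 37*(-2)**2 - 2 = 37*4 - 2 = 148 - 2 = 146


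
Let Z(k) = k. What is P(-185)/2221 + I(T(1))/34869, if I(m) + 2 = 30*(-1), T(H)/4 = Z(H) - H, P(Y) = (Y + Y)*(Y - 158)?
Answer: 4425153718/77444049 ≈ 57.140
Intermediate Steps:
P(Y) = 2*Y*(-158 + Y) (P(Y) = (2*Y)*(-158 + Y) = 2*Y*(-158 + Y))
T(H) = 0 (T(H) = 4*(H - H) = 4*0 = 0)
I(m) = -32 (I(m) = -2 + 30*(-1) = -2 - 30 = -32)
P(-185)/2221 + I(T(1))/34869 = (2*(-185)*(-158 - 185))/2221 - 32/34869 = (2*(-185)*(-343))*(1/2221) - 32*1/34869 = 126910*(1/2221) - 32/34869 = 126910/2221 - 32/34869 = 4425153718/77444049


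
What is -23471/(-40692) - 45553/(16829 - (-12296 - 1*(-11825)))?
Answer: -180949297/87996450 ≈ -2.0563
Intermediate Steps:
-23471/(-40692) - 45553/(16829 - (-12296 - 1*(-11825))) = -23471*(-1/40692) - 45553/(16829 - (-12296 + 11825)) = 23471/40692 - 45553/(16829 - 1*(-471)) = 23471/40692 - 45553/(16829 + 471) = 23471/40692 - 45553/17300 = -180949297/87996450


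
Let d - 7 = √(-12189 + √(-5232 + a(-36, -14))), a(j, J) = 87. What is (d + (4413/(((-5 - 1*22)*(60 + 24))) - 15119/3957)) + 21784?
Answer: 21723450487/997164 + √(-12189 + 7*I*√105) ≈ 21786.0 + 110.4*I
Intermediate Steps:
d = 7 + √(-12189 + 7*I*√105) (d = 7 + √(-12189 + √(-5232 + 87)) = 7 + √(-12189 + √(-5145)) = 7 + √(-12189 + 7*I*√105) ≈ 7.3248 + 110.4*I)
(d + (4413/(((-5 - 1*22)*(60 + 24))) - 15119/3957)) + 21784 = ((7 + √(-12189 + 7*I*√105)) + (4413/(((-5 - 1*22)*(60 + 24))) - 15119/3957)) + 21784 = ((7 + √(-12189 + 7*I*√105)) + (4413/(((-5 - 22)*84)) - 15119*1/3957)) + 21784 = ((7 + √(-12189 + 7*I*√105)) + (4413/((-27*84)) - 15119/3957)) + 21784 = ((7 + √(-12189 + 7*I*√105)) + (4413/(-2268) - 15119/3957)) + 21784 = ((7 + √(-12189 + 7*I*√105)) + (4413*(-1/2268) - 15119/3957)) + 21784 = ((7 + √(-12189 + 7*I*√105)) + (-1471/756 - 15119/3957)) + 21784 = ((7 + √(-12189 + 7*I*√105)) - 5750237/997164) + 21784 = (1229911/997164 + √(-12189 + 7*I*√105)) + 21784 = 21723450487/997164 + √(-12189 + 7*I*√105)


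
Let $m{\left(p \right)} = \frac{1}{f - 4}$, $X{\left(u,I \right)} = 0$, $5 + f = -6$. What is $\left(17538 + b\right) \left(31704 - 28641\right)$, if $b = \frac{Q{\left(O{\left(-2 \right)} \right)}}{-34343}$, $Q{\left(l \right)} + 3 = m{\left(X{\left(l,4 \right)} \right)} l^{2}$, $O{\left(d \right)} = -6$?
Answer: $\frac{9224339965911}{171715} \approx 5.3719 \cdot 10^{7}$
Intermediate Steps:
$f = -11$ ($f = -5 - 6 = -11$)
$m{\left(p \right)} = - \frac{1}{15}$ ($m{\left(p \right)} = \frac{1}{-11 - 4} = \frac{1}{-15} = - \frac{1}{15}$)
$Q{\left(l \right)} = -3 - \frac{l^{2}}{15}$
$b = \frac{27}{171715}$ ($b = \frac{-3 - \frac{\left(-6\right)^{2}}{15}}{-34343} = \left(-3 - \frac{12}{5}\right) \left(- \frac{1}{34343}\right) = \left(- \frac{27}{5}\right) \left(- \frac{1}{34343}\right) = \frac{27}{171715} \approx 0.00015724$)
$\left(17538 + b\right) \left(31704 - 28641\right) = \left(17538 + \frac{27}{171715}\right) \left(31704 - 28641\right) = \frac{3011537697}{171715} \cdot 3063 = \frac{9224339965911}{171715}$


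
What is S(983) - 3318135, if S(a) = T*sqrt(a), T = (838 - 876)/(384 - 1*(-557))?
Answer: -3318135 - 38*sqrt(983)/941 ≈ -3.3181e+6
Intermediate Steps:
T = -38/941 (T = -38/(384 + 557) = -38/941 ≈ -0.040383)
S(a) = -38*sqrt(a)/941
S(983) - 3318135 = -38*sqrt(983)/941 - 3318135 = -3318135 - 38*sqrt(983)/941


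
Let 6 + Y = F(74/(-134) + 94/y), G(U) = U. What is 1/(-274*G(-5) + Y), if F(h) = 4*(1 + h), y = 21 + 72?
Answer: 6231/8535436 ≈ 0.00073002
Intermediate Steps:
y = 93
F(h) = 4 + 4*h
Y = -1034/6231 (Y = -6 + (4 + 4*(74/(-134) + 94/93)) = -6 + (4 + 4*(74*(-1/134) + 94*(1/93))) = -6 + (4 + 4*(-37/67 + 94/93)) = -6 + (4 + 4*(2857/6231)) = -6 + (4 + 11428/6231) = -6 + 36352/6231 = -1034/6231 ≈ -0.16594)
1/(-274*G(-5) + Y) = 1/(-274*(-5) - 1034/6231) = 1/(1370 - 1034/6231) = 1/(8535436/6231) = 6231/8535436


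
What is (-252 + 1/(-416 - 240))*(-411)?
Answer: 67943643/656 ≈ 1.0357e+5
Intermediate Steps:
(-252 + 1/(-416 - 240))*(-411) = (-252 + 1/(-656))*(-411) = (-252 - 1/656)*(-411) = -165313/656*(-411) = 67943643/656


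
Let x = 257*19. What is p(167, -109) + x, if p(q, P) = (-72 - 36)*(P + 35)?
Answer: 12875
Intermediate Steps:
p(q, P) = -3780 - 108*P (p(q, P) = -108*(35 + P) = -3780 - 108*P)
x = 4883
p(167, -109) + x = (-3780 - 108*(-109)) + 4883 = (-3780 + 11772) + 4883 = 7992 + 4883 = 12875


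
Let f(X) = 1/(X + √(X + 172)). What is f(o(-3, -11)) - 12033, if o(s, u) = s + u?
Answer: -228634/19 - √158/38 ≈ -12034.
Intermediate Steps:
f(X) = 1/(X + √(172 + X))
f(o(-3, -11)) - 12033 = 1/((-3 - 11) + √(172 + (-3 - 11))) - 12033 = 1/(-14 + √(172 - 14)) - 12033 = 1/(-14 + √158) - 12033 = -12033 + 1/(-14 + √158)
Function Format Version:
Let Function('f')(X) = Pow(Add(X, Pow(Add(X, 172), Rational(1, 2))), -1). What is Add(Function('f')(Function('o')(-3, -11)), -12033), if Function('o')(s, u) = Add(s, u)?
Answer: Add(Rational(-228634, 19), Mul(Rational(-1, 38), Pow(158, Rational(1, 2)))) ≈ -12034.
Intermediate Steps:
Function('f')(X) = Pow(Add(X, Pow(Add(172, X), Rational(1, 2))), -1)
Add(Function('f')(Function('o')(-3, -11)), -12033) = Add(Pow(Add(Add(-3, -11), Pow(Add(172, Add(-3, -11)), Rational(1, 2))), -1), -12033) = Add(Pow(Add(-14, Pow(Add(172, -14), Rational(1, 2))), -1), -12033) = Add(Pow(Add(-14, Pow(158, Rational(1, 2))), -1), -12033) = Add(-12033, Pow(Add(-14, Pow(158, Rational(1, 2))), -1))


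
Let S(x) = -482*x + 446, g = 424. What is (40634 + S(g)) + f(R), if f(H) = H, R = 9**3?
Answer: -162559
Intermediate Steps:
S(x) = 446 - 482*x
R = 729
(40634 + S(g)) + f(R) = (40634 + (446 - 482*424)) + 729 = (40634 + (446 - 204368)) + 729 = (40634 - 203922) + 729 = -163288 + 729 = -162559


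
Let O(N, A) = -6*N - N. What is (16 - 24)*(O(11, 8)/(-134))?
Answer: -308/67 ≈ -4.5970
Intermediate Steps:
O(N, A) = -7*N
(16 - 24)*(O(11, 8)/(-134)) = (16 - 24)*(-7*11/(-134)) = -(-616)*(-1)/134 = -8*77/134 = -308/67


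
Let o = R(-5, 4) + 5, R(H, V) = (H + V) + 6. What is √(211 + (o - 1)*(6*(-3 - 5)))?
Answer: I*√221 ≈ 14.866*I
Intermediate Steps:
R(H, V) = 6 + H + V
o = 10 (o = (6 - 5 + 4) + 5 = 5 + 5 = 10)
√(211 + (o - 1)*(6*(-3 - 5))) = √(211 + (10 - 1)*(6*(-3 - 5))) = √(211 + 9*(6*(-8))) = √(211 + 9*(-48)) = √(211 - 432) = √(-221) = I*√221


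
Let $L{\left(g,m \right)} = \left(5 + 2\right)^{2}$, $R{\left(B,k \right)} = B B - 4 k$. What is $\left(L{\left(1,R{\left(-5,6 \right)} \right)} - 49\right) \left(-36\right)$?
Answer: $0$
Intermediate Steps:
$R{\left(B,k \right)} = B^{2} - 4 k$
$L{\left(g,m \right)} = 49$ ($L{\left(g,m \right)} = 7^{2} = 49$)
$\left(L{\left(1,R{\left(-5,6 \right)} \right)} - 49\right) \left(-36\right) = \left(49 - 49\right) \left(-36\right) = 0 \left(-36\right) = 0$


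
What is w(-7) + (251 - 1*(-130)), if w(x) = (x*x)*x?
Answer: 38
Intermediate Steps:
w(x) = x³ (w(x) = x²*x = x³)
w(-7) + (251 - 1*(-130)) = (-7)³ + (251 - 1*(-130)) = -343 + (251 + 130) = -343 + 381 = 38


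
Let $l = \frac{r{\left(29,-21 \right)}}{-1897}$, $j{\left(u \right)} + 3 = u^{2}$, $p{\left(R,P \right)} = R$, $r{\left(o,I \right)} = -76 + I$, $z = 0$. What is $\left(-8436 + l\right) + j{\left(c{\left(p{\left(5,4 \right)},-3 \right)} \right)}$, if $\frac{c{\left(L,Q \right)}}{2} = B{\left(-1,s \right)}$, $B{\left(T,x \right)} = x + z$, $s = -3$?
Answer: $- \frac{15940394}{1897} \approx -8403.0$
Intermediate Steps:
$B{\left(T,x \right)} = x$ ($B{\left(T,x \right)} = x + 0 = x$)
$c{\left(L,Q \right)} = -6$ ($c{\left(L,Q \right)} = 2 \left(-3\right) = -6$)
$j{\left(u \right)} = -3 + u^{2}$
$l = \frac{97}{1897}$ ($l = \frac{-76 - 21}{-1897} = \left(-97\right) \left(- \frac{1}{1897}\right) = \frac{97}{1897} \approx 0.051133$)
$\left(-8436 + l\right) + j{\left(c{\left(p{\left(5,4 \right)},-3 \right)} \right)} = \left(-8436 + \frac{97}{1897}\right) - \left(3 - \left(-6\right)^{2}\right) = - \frac{16002995}{1897} + \left(-3 + 36\right) = - \frac{16002995}{1897} + 33 = - \frac{15940394}{1897}$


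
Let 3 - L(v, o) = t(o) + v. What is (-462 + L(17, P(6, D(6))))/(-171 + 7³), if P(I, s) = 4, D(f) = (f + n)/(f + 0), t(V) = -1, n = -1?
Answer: -475/172 ≈ -2.7616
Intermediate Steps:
D(f) = (-1 + f)/f (D(f) = (f - 1)/(f + 0) = (-1 + f)/f)
L(v, o) = 4 - v (L(v, o) = 3 - (-1 + v) = 3 + (1 - v) = 4 - v)
(-462 + L(17, P(6, D(6))))/(-171 + 7³) = (-462 + (4 - 1*17))/(-171 + 7³) = (-462 + (4 - 17))/(-171 + 343) = (-462 - 13)/172 = -475*1/172 = -475/172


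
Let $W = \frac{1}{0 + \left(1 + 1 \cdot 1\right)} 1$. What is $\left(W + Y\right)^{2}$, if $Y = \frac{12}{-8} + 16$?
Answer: $225$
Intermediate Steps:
$Y = \frac{29}{2}$ ($Y = 12 \left(- \frac{1}{8}\right) + 16 = - \frac{3}{2} + 16 = \frac{29}{2} \approx 14.5$)
$W = \frac{1}{2}$ ($W = \frac{1}{0 + \left(1 + 1\right)} 1 = \frac{1}{0 + 2} \cdot 1 = \frac{1}{2} \cdot 1 = \frac{1}{2} \approx 0.5$)
$\left(W + Y\right)^{2} = \left(\frac{1}{2} + \frac{29}{2}\right)^{2} = 15^{2} = 225$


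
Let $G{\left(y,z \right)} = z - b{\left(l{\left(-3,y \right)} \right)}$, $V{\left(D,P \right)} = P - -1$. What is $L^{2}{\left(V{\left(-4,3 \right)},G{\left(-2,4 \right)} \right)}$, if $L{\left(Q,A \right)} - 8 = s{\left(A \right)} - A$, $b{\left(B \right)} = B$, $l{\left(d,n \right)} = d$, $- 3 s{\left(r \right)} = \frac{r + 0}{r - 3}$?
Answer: $\frac{25}{144} \approx 0.17361$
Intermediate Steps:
$V{\left(D,P \right)} = 1 + P$ ($V{\left(D,P \right)} = P + 1 = 1 + P$)
$s{\left(r \right)} = - \frac{r}{3 \left(-3 + r\right)}$ ($s{\left(r \right)} = - \frac{\left(r + 0\right) \frac{1}{r - 3}}{3} = - \frac{r \frac{1}{-3 + r}}{3} = - \frac{r}{3 \left(-3 + r\right)}$)
$G{\left(y,z \right)} = 3 + z$ ($G{\left(y,z \right)} = z - -3 = z + 3 = 3 + z$)
$L{\left(Q,A \right)} = 8 - A - \frac{A}{-9 + 3 A}$ ($L{\left(Q,A \right)} = 8 - \left(A + \frac{A}{-9 + 3 A}\right) = 8 - A - \frac{A}{-9 + 3 A}$)
$L^{2}{\left(V{\left(-4,3 \right)},G{\left(-2,4 \right)} \right)} = \left(\frac{- \frac{3 + 4}{3} + \left(-3 + \left(3 + 4\right)\right) \left(8 - \left(3 + 4\right)\right)}{-3 + \left(3 + 4\right)}\right)^{2} = \left(\frac{\left(- \frac{1}{3}\right) 7 + \left(-3 + 7\right) \left(8 - 7\right)}{-3 + 7}\right)^{2} = \left(\frac{- \frac{7}{3} + 4 \left(8 - 7\right)}{4}\right)^{2} = \left(\frac{- \frac{7}{3} + 4 \cdot 1}{4}\right)^{2} = \left(\frac{- \frac{7}{3} + 4}{4}\right)^{2} = \left(\frac{1}{4} \cdot \frac{5}{3}\right)^{2} = \left(\frac{5}{12}\right)^{2} = \frac{25}{144}$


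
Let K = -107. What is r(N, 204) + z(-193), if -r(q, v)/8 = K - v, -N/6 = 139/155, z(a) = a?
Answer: 2295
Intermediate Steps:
N = -834/155 ≈ -5.3806
r(q, v) = 856 + 8*v (r(q, v) = -8*(-107 - v) = 856 + 8*v)
r(N, 204) + z(-193) = (856 + 8*204) - 193 = (856 + 1632) - 193 = 2488 - 193 = 2295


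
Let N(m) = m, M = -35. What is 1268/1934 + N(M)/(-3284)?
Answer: 2115901/3175628 ≈ 0.66629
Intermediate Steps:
1268/1934 + N(M)/(-3284) = 1268/1934 - 35/(-3284) = 1268*(1/1934) - 35*(-1/3284) = 634/967 + 35/3284 = 2115901/3175628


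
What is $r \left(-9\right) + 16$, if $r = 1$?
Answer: $7$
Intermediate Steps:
$r \left(-9\right) + 16 = 1 \left(-9\right) + 16 = -9 + 16 = 7$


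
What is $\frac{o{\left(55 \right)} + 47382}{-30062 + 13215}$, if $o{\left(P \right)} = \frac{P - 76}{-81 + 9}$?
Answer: $- \frac{1137175}{404328} \approx -2.8125$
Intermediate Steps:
$o{\left(P \right)} = \frac{19}{18} - \frac{P}{72}$ ($o{\left(P \right)} = \frac{-76 + P}{-72} = \left(-76 + P\right) \left(- \frac{1}{72}\right) = \frac{19}{18} - \frac{P}{72}$)
$\frac{o{\left(55 \right)} + 47382}{-30062 + 13215} = \frac{\left(\frac{19}{18} - \frac{55}{72}\right) + 47382}{-30062 + 13215} = \frac{\left(\frac{19}{18} - \frac{55}{72}\right) + 47382}{-16847} = \left(\frac{7}{24} + 47382\right) \left(- \frac{1}{16847}\right) = \frac{1137175}{24} \left(- \frac{1}{16847}\right) = - \frac{1137175}{404328}$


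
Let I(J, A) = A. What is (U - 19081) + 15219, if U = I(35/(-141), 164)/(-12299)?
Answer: -47498902/12299 ≈ -3862.0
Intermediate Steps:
U = -164/12299 (U = 164/(-12299) = 164*(-1/12299) = -164/12299 ≈ -0.013334)
(U - 19081) + 15219 = (-164/12299 - 19081) + 15219 = -234677383/12299 + 15219 = -47498902/12299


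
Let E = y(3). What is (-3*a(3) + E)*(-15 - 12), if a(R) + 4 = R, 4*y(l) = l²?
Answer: -567/4 ≈ -141.75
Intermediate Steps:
y(l) = l²/4
E = 9/4 (E = (¼)*3² = (¼)*9 = 9/4 ≈ 2.2500)
a(R) = -4 + R
(-3*a(3) + E)*(-15 - 12) = (-3*(-4 + 3) + 9/4)*(-15 - 12) = (-3*(-1) + 9/4)*(-27) = (3 + 9/4)*(-27) = (21/4)*(-27) = -567/4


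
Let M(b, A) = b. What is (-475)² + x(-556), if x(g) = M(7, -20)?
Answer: 225632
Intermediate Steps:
x(g) = 7
(-475)² + x(-556) = (-475)² + 7 = 225625 + 7 = 225632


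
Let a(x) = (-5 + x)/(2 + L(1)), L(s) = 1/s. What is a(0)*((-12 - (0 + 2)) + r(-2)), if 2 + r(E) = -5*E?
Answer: 10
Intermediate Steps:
r(E) = -2 - 5*E
a(x) = -5/3 + x/3 (a(x) = (-5 + x)/(2 + 1/1) = (-5 + x)/(2 + 1) = (-5 + x)/3 = (-5 + x)*(1/3) = -5/3 + x/3)
a(0)*((-12 - (0 + 2)) + r(-2)) = (-5/3 + (1/3)*0)*((-12 - (0 + 2)) + (-2 - 5*(-2))) = (-5/3 + 0)*((-12 - 1*2) + (-2 + 10)) = -5*((-12 - 2) + 8)/3 = -5*(-14 + 8)/3 = -5/3*(-6) = 10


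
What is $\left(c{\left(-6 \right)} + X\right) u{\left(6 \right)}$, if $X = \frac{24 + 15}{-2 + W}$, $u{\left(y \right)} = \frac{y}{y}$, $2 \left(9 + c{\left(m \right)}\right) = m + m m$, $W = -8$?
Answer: $\frac{21}{10} \approx 2.1$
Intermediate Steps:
$c{\left(m \right)} = -9 + \frac{m}{2} + \frac{m^{2}}{2}$ ($c{\left(m \right)} = -9 + \frac{m + m m}{2} = -9 + \frac{m + m^{2}}{2} = -9 + \left(\frac{m}{2} + \frac{m^{2}}{2}\right) = -9 + \frac{m}{2} + \frac{m^{2}}{2}$)
$u{\left(y \right)} = 1$
$X = - \frac{39}{10}$ ($X = \frac{24 + 15}{-2 - 8} = \frac{39}{-10} = 39 \left(- \frac{1}{10}\right) = - \frac{39}{10} \approx -3.9$)
$\left(c{\left(-6 \right)} + X\right) u{\left(6 \right)} = \left(\left(-9 + \frac{1}{2} \left(-6\right) + \frac{\left(-6\right)^{2}}{2}\right) - \frac{39}{10}\right) 1 = \left(\left(-9 - 3 + \frac{1}{2} \cdot 36\right) - \frac{39}{10}\right) 1 = \left(\left(-9 - 3 + 18\right) - \frac{39}{10}\right) 1 = \left(6 - \frac{39}{10}\right) 1 = \frac{21}{10} \cdot 1 = \frac{21}{10}$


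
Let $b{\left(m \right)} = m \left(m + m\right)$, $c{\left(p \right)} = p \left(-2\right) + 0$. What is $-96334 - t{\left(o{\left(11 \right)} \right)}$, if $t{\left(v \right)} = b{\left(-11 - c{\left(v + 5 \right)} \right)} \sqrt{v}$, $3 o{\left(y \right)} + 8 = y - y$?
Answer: $-96334 - \frac{1444 i \sqrt{6}}{27} \approx -96334.0 - 131.0 i$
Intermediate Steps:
$o{\left(y \right)} = - \frac{8}{3}$ ($o{\left(y \right)} = - \frac{8}{3} + \frac{y - y}{3} = - \frac{8}{3} + \frac{1}{3} \cdot 0 = - \frac{8}{3} + 0 = - \frac{8}{3}$)
$c{\left(p \right)} = - 2 p$ ($c{\left(p \right)} = - 2 p + 0 = - 2 p$)
$b{\left(m \right)} = 2 m^{2}$ ($b{\left(m \right)} = m 2 m = 2 m^{2}$)
$t{\left(v \right)} = 2 \sqrt{v} \left(-1 + 2 v\right)^{2}$ ($t{\left(v \right)} = 2 \left(-11 - - 2 \left(v + 5\right)\right)^{2} \sqrt{v} = 2 \left(-11 - - 2 \left(5 + v\right)\right)^{2} \sqrt{v} = 2 \left(-11 - \left(-10 - 2 v\right)\right)^{2} \sqrt{v} = 2 \left(-11 + \left(10 + 2 v\right)\right)^{2} \sqrt{v} = 2 \left(-1 + 2 v\right)^{2} \sqrt{v} = 2 \sqrt{v} \left(-1 + 2 v\right)^{2}$)
$-96334 - t{\left(o{\left(11 \right)} \right)} = -96334 - 2 \sqrt{- \frac{8}{3}} \left(-1 + 2 \left(- \frac{8}{3}\right)\right)^{2} = -96334 - 2 \frac{2 i \sqrt{6}}{3} \left(-1 - \frac{16}{3}\right)^{2} = -96334 - 2 \frac{2 i \sqrt{6}}{3} \left(- \frac{19}{3}\right)^{2} = -96334 - 2 \frac{2 i \sqrt{6}}{3} \cdot \frac{361}{9} = -96334 - \frac{1444 i \sqrt{6}}{27}$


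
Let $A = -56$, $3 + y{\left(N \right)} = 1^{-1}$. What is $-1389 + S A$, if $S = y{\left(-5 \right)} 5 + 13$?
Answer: $-1557$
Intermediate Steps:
$y{\left(N \right)} = -2$ ($y{\left(N \right)} = -3 + 1^{-1} = -3 + 1 = -2$)
$S = 3$ ($S = \left(-2\right) 5 + 13 = -10 + 13 = 3$)
$-1389 + S A = -1389 + 3 \left(-56\right) = -1389 - 168 = -1557$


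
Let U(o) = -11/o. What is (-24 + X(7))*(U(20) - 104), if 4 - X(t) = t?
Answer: 56457/20 ≈ 2822.9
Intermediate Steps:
X(t) = 4 - t
(-24 + X(7))*(U(20) - 104) = (-24 + (4 - 1*7))*(-11/20 - 104) = (-24 + (4 - 7))*(-11*1/20 - 104) = (-24 - 3)*(-11/20 - 104) = -27*(-2091/20) = 56457/20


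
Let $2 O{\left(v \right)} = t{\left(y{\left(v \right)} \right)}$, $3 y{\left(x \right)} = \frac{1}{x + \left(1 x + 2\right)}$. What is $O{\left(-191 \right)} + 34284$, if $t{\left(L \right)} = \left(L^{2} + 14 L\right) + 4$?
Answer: $\frac{89116155241}{2599200} \approx 34286.0$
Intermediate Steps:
$y{\left(x \right)} = \frac{1}{3 \left(2 + 2 x\right)}$ ($y{\left(x \right)} = \frac{1}{3 \left(x + \left(1 x + 2\right)\right)} = \frac{1}{3 \left(x + \left(x + 2\right)\right)} = \frac{1}{3 \left(x + \left(2 + x\right)\right)} = \frac{1}{3 \left(2 + 2 x\right)}$)
$t{\left(L \right)} = 4 + L^{2} + 14 L$
$O{\left(v \right)} = 2 + \frac{1}{72 \left(1 + v\right)^{2}} + \frac{7}{6 \left(1 + v\right)}$ ($O{\left(v \right)} = \frac{4 + \left(\frac{1}{6 \left(1 + v\right)}\right)^{2} + 14 \frac{1}{6 \left(1 + v\right)}}{2} = \frac{4 + \frac{1}{36 \left(1 + v\right)^{2}} + \frac{7}{3 \left(1 + v\right)}}{2} = 2 + \frac{1}{72 \left(1 + v\right)^{2}} + \frac{7}{6 \left(1 + v\right)}$)
$O{\left(-191 \right)} + 34284 = \frac{229 + 144 \left(-191\right)^{2} + 372 \left(-191\right)}{72 \left(1 + \left(-191\right)^{2} + 2 \left(-191\right)\right)} + 34284 = \frac{229 + 144 \cdot 36481 - 71052}{72 \left(1 + 36481 - 382\right)} + 34284 = \frac{229 + 5253264 - 71052}{72 \cdot 36100} + 34284 = \frac{1}{72} \cdot \frac{1}{36100} \cdot 5182441 + 34284 = \frac{5182441}{2599200} + 34284 = \frac{89116155241}{2599200}$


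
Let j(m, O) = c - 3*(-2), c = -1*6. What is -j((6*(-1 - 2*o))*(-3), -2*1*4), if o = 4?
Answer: 0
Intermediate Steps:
c = -6
j(m, O) = 0 (j(m, O) = -6 - 3*(-2) = -6 + 6 = 0)
-j((6*(-1 - 2*o))*(-3), -2*1*4) = -1*0 = 0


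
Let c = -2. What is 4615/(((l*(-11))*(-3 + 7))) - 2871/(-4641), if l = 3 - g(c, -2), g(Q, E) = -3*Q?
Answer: 7265729/204204 ≈ 35.581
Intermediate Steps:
l = -3 (l = 3 - (-3)*(-2) = 3 - 1*6 = 3 - 6 = -3)
4615/(((l*(-11))*(-3 + 7))) - 2871/(-4641) = 4615/(((-3*(-11))*(-3 + 7))) - 2871/(-4641) = 4615/((33*4)) - 2871*(-1/4641) = 4615/132 + 957/1547 = 7265729/204204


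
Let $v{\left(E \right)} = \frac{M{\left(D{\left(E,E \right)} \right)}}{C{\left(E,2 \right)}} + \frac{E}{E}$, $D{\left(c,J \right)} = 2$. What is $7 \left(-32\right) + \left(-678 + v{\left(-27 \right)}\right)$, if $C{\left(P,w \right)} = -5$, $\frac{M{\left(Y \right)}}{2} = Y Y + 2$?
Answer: $- \frac{4517}{5} \approx -903.4$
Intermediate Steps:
$M{\left(Y \right)} = 4 + 2 Y^{2}$ ($M{\left(Y \right)} = 2 \left(Y Y + 2\right) = 2 \left(Y^{2} + 2\right) = 2 \left(2 + Y^{2}\right) = 4 + 2 Y^{2}$)
$v{\left(E \right)} = - \frac{7}{5}$ ($v{\left(E \right)} = \frac{4 + 2 \cdot 2^{2}}{-5} + \frac{E}{E} = \left(4 + 2 \cdot 4\right) \left(- \frac{1}{5}\right) + 1 = \left(4 + 8\right) \left(- \frac{1}{5}\right) + 1 = 12 \left(- \frac{1}{5}\right) + 1 = - \frac{12}{5} + 1 = - \frac{7}{5}$)
$7 \left(-32\right) + \left(-678 + v{\left(-27 \right)}\right) = 7 \left(-32\right) - \frac{3397}{5} = -224 - \frac{3397}{5} = - \frac{4517}{5}$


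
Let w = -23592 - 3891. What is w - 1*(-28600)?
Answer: 1117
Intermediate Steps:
w = -27483
w - 1*(-28600) = -27483 - 1*(-28600) = -27483 + 28600 = 1117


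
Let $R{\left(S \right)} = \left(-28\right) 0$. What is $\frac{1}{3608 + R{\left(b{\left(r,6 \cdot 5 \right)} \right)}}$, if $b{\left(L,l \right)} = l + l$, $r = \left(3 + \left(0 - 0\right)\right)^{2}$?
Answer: $\frac{1}{3608} \approx 0.00027716$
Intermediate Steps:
$r = 9$ ($r = \left(3 + \left(0 + 0\right)\right)^{2} = \left(3 + 0\right)^{2} = 3^{2} = 9$)
$b{\left(L,l \right)} = 2 l$
$R{\left(S \right)} = 0$
$\frac{1}{3608 + R{\left(b{\left(r,6 \cdot 5 \right)} \right)}} = \frac{1}{3608 + 0} = \frac{1}{3608}$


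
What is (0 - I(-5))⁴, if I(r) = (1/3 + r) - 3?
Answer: 279841/81 ≈ 3454.8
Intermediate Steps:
I(r) = -8/3 + r (I(r) = (⅓ + r) - 3 = -8/3 + r)
(0 - I(-5))⁴ = (0 - (-8/3 - 5))⁴ = (0 - 1*(-23/3))⁴ = (0 + 23/3)⁴ = (23/3)⁴ = 279841/81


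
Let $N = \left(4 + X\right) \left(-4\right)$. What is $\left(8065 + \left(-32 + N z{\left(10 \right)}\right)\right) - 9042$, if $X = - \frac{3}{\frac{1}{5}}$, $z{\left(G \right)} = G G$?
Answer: $3391$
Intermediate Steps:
$z{\left(G \right)} = G^{2}$
$X = -15$ ($X = - 3 \frac{1}{\frac{1}{5}} = \left(-3\right) 5 = -15$)
$N = 44$ ($N = \left(4 - 15\right) \left(-4\right) = \left(-11\right) \left(-4\right) = 44$)
$\left(8065 + \left(-32 + N z{\left(10 \right)}\right)\right) - 9042 = \left(8065 - \left(32 - 44 \cdot 10^{2}\right)\right) - 9042 = \left(8065 + \left(-32 + 44 \cdot 100\right)\right) - 9042 = \left(8065 + \left(-32 + 4400\right)\right) - 9042 = \left(8065 + 4368\right) - 9042 = 12433 - 9042 = 3391$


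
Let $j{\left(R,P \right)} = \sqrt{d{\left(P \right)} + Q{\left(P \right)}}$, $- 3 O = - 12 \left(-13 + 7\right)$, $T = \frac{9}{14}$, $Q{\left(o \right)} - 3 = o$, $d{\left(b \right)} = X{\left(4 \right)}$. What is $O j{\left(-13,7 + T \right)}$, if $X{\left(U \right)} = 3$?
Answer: $- \frac{12 \sqrt{2674}}{7} \approx -88.647$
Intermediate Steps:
$d{\left(b \right)} = 3$
$Q{\left(o \right)} = 3 + o$
$T = \frac{9}{14}$ ($T = 9 \cdot \frac{1}{14} = \frac{9}{14} \approx 0.64286$)
$O = -24$ ($O = - \frac{\left(-12\right) \left(-13 + 7\right)}{3} = - \frac{\left(-12\right) \left(-6\right)}{3} = \left(- \frac{1}{3}\right) 72 = -24$)
$j{\left(R,P \right)} = \sqrt{6 + P}$ ($j{\left(R,P \right)} = \sqrt{3 + \left(3 + P\right)} = \sqrt{6 + P}$)
$O j{\left(-13,7 + T \right)} = - 24 \sqrt{6 + \left(7 + \frac{9}{14}\right)} = - 24 \sqrt{6 + \frac{107}{14}} = - 24 \sqrt{\frac{191}{14}} = - 24 \frac{\sqrt{2674}}{14} = - \frac{12 \sqrt{2674}}{7}$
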